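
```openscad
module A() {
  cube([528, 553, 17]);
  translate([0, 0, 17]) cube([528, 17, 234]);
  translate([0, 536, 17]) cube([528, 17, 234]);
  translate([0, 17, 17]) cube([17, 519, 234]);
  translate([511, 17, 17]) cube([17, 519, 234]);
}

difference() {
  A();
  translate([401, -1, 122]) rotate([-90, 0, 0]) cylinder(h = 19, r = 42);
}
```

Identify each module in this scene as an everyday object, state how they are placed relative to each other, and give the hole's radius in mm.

The subtracted cylinder has r = 42 mm.

A is an open box. The open box has a circular hole through its front wall. The hole's radius is 42 mm.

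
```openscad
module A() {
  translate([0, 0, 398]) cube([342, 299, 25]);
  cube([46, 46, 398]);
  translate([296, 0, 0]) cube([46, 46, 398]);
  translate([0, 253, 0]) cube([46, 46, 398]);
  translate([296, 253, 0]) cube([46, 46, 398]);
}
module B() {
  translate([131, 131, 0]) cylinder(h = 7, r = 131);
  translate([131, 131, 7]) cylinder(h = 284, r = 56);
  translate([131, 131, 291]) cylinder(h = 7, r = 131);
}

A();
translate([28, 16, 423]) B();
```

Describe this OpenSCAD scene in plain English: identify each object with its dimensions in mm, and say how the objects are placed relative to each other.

A is a simple wooden stool: a rectangular seat 342 mm (x) by 299 mm (y), 25 mm thick, top face at z = 423 mm, on four square legs, each 46×46 mm in cross-section. The legs rest on z = 0, each flush with a corner of the seat.

B is a spool: two coaxial disc flanges of radius 131 mm and thickness 7 mm, joined by a core cylinder of radius 56 mm and height 284 mm. The lower flange rests on z = 0 and the three cylinders share a vertical axis.

The spool is on top of the stool.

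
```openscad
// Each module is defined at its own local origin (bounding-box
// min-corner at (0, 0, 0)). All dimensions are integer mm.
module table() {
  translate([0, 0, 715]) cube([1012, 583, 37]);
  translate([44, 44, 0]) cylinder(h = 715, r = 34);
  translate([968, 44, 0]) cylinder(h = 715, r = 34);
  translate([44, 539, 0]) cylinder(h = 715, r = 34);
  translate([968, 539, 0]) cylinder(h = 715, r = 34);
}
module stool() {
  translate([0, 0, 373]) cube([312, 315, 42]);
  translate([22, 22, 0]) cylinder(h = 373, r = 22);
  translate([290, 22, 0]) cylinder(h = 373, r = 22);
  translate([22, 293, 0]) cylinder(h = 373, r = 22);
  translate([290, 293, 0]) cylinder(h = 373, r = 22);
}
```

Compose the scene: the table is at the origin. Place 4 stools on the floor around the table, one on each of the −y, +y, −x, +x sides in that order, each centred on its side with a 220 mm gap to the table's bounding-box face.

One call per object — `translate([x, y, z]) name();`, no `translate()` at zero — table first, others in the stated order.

table();
translate([350, -535, 0]) stool();
translate([350, 803, 0]) stool();
translate([-532, 134, 0]) stool();
translate([1232, 134, 0]) stool();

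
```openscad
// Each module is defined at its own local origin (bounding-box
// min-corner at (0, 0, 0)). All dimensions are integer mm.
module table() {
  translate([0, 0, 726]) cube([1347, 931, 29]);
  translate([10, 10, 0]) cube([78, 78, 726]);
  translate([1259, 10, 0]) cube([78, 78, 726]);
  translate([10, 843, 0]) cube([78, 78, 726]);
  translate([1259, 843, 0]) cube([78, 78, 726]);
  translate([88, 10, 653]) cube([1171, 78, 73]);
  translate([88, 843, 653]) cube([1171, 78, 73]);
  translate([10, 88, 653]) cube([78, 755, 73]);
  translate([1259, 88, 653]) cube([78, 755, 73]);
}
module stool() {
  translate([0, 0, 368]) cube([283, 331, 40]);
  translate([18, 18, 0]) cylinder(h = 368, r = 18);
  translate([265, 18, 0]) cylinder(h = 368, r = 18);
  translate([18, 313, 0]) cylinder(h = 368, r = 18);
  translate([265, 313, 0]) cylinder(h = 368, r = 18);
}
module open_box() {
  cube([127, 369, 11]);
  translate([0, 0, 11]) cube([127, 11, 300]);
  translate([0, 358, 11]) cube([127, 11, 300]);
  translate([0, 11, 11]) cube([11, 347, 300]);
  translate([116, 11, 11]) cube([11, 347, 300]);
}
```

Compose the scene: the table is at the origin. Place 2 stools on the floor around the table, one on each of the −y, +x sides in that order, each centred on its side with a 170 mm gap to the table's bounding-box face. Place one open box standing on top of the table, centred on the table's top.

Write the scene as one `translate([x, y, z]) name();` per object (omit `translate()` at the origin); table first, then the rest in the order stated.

table();
translate([532, -501, 0]) stool();
translate([1517, 300, 0]) stool();
translate([610, 281, 755]) open_box();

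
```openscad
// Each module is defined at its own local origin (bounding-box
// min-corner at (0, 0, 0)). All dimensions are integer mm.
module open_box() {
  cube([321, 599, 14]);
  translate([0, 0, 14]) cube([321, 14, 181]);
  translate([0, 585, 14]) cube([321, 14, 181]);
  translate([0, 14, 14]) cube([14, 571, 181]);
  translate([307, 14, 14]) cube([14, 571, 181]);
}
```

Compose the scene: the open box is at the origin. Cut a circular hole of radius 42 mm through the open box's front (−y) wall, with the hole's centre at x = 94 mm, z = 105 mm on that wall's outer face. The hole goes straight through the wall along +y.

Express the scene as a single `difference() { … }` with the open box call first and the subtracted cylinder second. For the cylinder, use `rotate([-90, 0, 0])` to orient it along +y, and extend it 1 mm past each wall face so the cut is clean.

difference() {
  open_box();
  translate([94, -1, 105]) rotate([-90, 0, 0]) cylinder(h = 16, r = 42);
}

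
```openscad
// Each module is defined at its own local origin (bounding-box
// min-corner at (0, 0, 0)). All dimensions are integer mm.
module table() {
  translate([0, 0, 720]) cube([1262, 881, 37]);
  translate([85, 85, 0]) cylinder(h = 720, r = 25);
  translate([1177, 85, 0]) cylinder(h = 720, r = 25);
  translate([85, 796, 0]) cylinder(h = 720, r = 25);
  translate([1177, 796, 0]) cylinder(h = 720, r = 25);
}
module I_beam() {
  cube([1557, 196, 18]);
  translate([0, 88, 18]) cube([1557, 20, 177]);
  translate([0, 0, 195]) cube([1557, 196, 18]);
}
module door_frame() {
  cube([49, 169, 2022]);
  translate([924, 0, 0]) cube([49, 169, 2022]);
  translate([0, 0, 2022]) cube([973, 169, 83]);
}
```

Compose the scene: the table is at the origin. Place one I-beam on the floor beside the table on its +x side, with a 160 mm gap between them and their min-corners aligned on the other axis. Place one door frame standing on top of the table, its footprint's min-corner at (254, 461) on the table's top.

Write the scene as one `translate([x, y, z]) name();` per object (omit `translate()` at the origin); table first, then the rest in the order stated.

table();
translate([1422, 0, 0]) I_beam();
translate([254, 461, 757]) door_frame();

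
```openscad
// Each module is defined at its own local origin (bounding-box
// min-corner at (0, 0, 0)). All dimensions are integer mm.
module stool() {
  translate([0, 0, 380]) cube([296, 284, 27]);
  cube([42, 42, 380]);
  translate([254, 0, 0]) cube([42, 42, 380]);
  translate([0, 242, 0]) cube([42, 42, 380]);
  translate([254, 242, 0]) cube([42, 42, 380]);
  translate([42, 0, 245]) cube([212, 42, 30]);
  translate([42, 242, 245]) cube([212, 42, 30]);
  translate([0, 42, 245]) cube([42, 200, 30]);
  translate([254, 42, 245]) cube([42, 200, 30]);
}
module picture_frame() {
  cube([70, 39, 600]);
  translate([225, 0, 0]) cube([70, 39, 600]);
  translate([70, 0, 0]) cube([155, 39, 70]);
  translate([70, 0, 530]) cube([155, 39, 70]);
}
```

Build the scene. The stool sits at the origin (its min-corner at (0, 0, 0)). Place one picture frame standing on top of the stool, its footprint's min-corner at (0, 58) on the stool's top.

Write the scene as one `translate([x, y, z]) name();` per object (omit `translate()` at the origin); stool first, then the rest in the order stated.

stool();
translate([0, 58, 407]) picture_frame();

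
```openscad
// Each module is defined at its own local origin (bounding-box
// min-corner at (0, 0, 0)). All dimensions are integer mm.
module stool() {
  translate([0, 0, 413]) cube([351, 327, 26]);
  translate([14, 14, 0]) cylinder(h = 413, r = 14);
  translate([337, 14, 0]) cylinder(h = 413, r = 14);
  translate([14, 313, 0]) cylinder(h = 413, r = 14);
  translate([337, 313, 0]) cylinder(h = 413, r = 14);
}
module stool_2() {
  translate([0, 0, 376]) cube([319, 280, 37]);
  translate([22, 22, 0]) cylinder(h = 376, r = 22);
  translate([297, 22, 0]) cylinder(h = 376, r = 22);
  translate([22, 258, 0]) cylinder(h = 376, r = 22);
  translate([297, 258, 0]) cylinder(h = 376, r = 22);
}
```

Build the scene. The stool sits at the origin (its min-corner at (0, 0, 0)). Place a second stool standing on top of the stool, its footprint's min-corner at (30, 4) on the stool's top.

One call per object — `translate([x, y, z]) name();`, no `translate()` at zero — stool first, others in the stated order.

stool();
translate([30, 4, 439]) stool_2();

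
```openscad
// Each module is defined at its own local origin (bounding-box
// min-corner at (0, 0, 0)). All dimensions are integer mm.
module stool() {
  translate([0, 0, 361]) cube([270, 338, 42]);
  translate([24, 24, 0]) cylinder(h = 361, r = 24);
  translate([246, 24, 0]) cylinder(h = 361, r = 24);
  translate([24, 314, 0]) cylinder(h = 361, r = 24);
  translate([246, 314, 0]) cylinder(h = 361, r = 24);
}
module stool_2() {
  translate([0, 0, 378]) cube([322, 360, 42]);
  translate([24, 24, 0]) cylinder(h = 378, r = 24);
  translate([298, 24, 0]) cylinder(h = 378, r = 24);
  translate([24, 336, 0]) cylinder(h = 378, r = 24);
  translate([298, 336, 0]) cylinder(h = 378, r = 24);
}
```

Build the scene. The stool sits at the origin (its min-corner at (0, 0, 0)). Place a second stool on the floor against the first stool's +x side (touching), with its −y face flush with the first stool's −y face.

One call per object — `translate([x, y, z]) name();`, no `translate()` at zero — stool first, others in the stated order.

stool();
translate([270, 0, 0]) stool_2();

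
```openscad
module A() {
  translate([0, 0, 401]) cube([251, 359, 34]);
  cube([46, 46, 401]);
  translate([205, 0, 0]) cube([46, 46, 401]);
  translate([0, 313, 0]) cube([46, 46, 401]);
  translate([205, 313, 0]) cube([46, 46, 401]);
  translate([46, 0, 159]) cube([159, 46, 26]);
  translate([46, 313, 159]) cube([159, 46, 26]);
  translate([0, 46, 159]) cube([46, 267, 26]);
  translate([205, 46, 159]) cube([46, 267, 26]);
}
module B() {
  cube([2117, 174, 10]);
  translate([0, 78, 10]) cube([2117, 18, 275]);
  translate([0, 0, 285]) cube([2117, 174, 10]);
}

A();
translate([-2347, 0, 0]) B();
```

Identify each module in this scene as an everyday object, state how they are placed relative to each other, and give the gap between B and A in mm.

The I-beam's nearest face is 230 mm from the stool's −x face.

A is a stool. B is an I-beam. The I-beam is on the floor beside the stool on its −x side. The gap between the I-beam and the stool is 230 mm.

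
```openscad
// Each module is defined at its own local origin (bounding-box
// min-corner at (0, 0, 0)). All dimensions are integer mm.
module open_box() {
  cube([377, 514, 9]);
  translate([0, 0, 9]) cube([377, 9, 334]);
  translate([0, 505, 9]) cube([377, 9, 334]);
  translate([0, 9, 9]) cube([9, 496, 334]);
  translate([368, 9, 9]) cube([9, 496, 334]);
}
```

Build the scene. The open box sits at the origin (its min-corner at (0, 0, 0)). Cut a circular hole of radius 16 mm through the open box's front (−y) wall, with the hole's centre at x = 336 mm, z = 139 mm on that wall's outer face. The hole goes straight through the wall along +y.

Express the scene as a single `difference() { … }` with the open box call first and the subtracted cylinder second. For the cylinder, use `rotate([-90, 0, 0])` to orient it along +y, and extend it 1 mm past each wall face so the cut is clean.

difference() {
  open_box();
  translate([336, -1, 139]) rotate([-90, 0, 0]) cylinder(h = 11, r = 16);
}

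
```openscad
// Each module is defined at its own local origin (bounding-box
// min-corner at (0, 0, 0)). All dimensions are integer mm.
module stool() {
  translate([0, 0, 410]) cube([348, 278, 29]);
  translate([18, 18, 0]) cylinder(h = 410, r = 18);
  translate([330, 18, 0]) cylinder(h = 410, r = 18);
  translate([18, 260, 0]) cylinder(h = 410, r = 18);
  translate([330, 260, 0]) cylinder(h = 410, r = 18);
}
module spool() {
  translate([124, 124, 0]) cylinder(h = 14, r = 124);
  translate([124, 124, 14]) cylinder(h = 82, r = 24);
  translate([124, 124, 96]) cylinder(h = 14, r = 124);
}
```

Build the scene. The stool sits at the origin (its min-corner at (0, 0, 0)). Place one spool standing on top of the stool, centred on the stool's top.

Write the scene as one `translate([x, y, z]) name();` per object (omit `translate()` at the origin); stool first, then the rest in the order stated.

stool();
translate([50, 15, 439]) spool();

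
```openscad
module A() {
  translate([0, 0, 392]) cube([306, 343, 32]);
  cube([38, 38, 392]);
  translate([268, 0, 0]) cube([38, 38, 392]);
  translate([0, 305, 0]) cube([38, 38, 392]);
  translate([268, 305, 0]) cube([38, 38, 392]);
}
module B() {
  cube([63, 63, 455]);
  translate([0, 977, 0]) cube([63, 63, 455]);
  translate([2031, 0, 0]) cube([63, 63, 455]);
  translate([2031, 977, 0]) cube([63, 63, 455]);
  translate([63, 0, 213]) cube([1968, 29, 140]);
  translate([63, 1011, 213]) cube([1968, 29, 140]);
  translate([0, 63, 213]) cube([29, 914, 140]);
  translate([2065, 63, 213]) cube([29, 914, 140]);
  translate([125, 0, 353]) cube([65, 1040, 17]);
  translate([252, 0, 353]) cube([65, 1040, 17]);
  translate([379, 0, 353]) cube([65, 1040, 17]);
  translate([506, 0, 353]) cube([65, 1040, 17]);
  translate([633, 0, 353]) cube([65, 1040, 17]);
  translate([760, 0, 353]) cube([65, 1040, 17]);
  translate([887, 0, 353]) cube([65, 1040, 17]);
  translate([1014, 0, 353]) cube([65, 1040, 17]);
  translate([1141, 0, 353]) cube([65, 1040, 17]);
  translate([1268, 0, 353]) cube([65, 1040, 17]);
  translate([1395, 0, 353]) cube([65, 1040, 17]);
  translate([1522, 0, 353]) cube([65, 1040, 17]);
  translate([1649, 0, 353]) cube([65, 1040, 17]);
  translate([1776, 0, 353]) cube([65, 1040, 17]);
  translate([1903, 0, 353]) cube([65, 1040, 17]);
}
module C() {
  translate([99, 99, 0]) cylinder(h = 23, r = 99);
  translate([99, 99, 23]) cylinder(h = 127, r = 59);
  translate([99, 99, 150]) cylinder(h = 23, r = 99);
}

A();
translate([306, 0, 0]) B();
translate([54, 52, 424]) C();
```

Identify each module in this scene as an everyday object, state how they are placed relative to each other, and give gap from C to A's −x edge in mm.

A is a stool. B is a bed frame. C is a spool. The bed frame is against the stool's +x side, with their −y faces flush. The spool is on top of the stool. The gap from the spool to the stool's −x edge is 54 mm.

The spool's min-x is at 54; the stool's min-x is 0; gap = 54 mm.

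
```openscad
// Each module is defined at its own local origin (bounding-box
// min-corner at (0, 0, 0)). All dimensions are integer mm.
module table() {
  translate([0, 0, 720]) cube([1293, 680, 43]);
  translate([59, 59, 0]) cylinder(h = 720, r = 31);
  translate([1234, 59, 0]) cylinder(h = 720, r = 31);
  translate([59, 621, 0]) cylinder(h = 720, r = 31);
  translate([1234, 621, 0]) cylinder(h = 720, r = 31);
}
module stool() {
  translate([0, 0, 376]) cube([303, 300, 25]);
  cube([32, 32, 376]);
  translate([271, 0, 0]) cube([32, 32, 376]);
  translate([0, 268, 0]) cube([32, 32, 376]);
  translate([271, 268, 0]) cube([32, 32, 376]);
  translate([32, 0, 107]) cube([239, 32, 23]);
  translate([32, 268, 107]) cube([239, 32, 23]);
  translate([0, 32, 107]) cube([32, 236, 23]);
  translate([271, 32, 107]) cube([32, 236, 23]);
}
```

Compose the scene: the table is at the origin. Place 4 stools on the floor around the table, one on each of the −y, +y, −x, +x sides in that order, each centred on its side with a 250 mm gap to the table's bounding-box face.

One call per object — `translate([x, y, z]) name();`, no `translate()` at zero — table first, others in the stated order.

table();
translate([495, -550, 0]) stool();
translate([495, 930, 0]) stool();
translate([-553, 190, 0]) stool();
translate([1543, 190, 0]) stool();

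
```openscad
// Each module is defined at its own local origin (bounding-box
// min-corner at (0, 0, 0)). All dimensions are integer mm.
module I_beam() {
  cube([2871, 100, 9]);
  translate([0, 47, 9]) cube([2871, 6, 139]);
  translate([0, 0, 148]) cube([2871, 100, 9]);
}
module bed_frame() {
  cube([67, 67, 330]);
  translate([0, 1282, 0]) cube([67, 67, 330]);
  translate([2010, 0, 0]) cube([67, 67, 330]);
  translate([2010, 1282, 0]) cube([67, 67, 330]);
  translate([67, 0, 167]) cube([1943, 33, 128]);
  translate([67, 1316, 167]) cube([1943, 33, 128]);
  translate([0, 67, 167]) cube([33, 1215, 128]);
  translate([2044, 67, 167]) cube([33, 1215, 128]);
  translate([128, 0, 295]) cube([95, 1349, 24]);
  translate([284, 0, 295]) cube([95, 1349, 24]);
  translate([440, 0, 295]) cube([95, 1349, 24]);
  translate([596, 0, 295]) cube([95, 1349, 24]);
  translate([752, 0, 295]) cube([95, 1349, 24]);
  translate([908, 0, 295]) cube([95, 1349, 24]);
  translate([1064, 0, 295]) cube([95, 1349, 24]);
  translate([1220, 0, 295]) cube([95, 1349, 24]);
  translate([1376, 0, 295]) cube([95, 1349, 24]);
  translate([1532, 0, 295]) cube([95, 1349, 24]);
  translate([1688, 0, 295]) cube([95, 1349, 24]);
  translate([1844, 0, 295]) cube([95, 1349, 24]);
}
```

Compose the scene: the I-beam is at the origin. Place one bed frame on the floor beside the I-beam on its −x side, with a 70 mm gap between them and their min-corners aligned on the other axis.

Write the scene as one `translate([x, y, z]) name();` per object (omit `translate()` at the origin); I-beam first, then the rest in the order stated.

I_beam();
translate([-2147, 0, 0]) bed_frame();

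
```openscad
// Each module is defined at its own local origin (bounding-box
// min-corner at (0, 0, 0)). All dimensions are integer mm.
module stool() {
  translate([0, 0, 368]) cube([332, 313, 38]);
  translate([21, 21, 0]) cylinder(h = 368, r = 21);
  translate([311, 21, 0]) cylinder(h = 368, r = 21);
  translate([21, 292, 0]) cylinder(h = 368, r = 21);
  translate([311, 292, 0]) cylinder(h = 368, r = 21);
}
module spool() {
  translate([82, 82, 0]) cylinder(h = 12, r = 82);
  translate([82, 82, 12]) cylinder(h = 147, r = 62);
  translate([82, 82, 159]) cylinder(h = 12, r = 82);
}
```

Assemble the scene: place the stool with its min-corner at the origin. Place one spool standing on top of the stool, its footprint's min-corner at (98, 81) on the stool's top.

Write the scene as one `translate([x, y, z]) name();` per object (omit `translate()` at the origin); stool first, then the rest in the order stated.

stool();
translate([98, 81, 406]) spool();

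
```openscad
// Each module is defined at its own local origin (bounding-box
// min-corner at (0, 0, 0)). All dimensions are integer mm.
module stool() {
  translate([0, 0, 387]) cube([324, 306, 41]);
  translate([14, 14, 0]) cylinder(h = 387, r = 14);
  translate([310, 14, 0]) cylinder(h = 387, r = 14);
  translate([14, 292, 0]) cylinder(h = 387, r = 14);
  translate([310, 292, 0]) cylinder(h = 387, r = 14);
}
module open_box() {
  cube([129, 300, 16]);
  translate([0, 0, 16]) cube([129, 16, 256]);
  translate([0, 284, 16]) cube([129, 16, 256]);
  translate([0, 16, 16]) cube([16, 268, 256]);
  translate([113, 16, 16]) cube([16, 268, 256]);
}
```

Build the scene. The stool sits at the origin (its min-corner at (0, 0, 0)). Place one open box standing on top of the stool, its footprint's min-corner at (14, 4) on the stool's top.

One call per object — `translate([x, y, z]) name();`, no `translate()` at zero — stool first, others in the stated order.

stool();
translate([14, 4, 428]) open_box();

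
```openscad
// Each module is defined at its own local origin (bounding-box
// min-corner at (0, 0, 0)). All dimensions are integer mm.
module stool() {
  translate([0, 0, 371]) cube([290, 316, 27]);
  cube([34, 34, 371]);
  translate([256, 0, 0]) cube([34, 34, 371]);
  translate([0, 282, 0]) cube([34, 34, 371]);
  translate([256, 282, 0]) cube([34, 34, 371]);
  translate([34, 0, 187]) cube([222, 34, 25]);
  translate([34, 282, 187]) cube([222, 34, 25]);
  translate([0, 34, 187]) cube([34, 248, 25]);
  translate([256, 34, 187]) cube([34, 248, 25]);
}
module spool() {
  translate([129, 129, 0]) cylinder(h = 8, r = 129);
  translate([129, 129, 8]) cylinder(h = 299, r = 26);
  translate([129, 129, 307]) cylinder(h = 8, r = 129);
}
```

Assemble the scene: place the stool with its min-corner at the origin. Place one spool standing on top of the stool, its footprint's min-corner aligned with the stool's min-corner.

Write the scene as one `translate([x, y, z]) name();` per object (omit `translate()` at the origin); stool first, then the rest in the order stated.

stool();
translate([0, 0, 398]) spool();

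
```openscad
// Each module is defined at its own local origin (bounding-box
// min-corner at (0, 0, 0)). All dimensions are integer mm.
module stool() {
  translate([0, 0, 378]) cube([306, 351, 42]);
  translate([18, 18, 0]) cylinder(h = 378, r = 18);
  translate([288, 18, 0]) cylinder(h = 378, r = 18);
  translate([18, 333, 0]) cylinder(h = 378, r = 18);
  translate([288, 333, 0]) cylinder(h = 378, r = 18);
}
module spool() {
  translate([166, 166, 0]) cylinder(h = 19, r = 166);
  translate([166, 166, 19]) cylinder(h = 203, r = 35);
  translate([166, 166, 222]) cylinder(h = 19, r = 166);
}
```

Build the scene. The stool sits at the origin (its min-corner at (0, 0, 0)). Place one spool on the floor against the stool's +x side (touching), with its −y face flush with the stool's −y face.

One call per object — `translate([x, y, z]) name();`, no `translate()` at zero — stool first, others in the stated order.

stool();
translate([306, 0, 0]) spool();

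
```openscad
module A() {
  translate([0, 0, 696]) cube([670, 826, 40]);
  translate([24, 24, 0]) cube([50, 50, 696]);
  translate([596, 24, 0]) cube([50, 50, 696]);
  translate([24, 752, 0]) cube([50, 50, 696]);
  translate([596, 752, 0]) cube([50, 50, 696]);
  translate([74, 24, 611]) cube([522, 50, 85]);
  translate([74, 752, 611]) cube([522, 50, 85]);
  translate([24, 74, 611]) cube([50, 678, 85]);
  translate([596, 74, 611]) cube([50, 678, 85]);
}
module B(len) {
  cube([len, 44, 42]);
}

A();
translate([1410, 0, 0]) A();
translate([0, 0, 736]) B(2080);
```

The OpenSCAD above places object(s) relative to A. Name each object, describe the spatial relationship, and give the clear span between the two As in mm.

Second table starts at x = 1410; first ends at x = 670; clear span = 1410 − 670 = 740 mm.

A is a table. B is a beam. A beam spans the tops of two tables. The clear span between the two tables is 740 mm.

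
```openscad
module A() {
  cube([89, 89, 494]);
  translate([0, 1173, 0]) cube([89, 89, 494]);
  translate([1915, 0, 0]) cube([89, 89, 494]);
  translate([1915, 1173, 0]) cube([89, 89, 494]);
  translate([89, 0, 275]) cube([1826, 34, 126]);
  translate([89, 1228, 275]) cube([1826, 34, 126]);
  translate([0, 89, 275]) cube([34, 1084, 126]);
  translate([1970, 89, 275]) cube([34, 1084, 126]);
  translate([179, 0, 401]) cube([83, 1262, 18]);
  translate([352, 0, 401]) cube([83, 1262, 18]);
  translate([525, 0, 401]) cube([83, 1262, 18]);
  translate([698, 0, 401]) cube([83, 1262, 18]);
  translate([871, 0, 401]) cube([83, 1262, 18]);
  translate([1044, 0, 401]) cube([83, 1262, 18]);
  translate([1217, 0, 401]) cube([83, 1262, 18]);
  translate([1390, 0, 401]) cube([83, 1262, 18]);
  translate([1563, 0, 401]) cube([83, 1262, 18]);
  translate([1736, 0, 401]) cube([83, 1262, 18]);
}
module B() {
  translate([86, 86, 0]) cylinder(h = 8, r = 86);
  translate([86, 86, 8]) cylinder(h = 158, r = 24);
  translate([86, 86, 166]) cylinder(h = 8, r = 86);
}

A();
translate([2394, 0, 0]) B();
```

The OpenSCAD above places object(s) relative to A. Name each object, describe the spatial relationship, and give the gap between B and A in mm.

A is a bed frame. B is a spool. The spool is on the floor beside the bed frame on its +x side. The gap between the spool and the bed frame is 390 mm.

The spool's nearest face is 390 mm from the bed frame's +x face.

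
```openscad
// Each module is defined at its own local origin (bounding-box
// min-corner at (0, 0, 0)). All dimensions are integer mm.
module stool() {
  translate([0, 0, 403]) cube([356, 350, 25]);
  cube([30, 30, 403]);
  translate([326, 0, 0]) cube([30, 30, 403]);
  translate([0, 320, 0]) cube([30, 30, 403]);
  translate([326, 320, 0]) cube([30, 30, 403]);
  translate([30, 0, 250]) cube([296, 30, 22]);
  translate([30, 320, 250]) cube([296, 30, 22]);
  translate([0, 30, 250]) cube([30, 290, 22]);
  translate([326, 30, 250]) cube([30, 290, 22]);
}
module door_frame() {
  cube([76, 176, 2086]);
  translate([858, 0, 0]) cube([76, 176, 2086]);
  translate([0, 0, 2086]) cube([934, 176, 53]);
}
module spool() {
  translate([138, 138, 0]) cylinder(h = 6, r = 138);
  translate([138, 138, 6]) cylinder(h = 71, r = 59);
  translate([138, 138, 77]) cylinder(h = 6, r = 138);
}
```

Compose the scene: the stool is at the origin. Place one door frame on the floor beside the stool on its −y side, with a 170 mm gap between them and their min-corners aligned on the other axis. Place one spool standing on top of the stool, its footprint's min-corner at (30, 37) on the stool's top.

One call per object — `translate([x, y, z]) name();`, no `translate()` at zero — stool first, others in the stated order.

stool();
translate([0, -346, 0]) door_frame();
translate([30, 37, 428]) spool();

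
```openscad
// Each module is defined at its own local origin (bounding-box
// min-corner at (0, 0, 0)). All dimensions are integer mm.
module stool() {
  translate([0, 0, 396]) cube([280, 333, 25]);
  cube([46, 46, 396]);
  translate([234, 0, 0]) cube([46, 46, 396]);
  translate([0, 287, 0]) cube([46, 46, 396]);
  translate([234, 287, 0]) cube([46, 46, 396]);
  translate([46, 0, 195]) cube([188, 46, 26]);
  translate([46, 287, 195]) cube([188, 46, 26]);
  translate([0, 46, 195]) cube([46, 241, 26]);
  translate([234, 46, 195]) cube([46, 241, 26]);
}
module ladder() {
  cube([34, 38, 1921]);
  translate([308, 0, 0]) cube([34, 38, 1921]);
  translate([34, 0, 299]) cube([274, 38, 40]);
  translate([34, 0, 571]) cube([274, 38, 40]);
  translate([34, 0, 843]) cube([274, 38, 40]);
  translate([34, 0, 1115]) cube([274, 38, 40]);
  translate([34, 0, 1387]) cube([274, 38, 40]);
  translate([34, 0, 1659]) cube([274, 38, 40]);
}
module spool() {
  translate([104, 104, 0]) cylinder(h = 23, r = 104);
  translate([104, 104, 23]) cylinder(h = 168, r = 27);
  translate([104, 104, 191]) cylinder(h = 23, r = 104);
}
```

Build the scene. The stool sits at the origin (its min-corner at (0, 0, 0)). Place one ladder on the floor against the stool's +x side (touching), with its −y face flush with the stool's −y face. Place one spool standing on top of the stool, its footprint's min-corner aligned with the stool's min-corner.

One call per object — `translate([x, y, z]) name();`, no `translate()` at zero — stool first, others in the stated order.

stool();
translate([280, 0, 0]) ladder();
translate([0, 0, 421]) spool();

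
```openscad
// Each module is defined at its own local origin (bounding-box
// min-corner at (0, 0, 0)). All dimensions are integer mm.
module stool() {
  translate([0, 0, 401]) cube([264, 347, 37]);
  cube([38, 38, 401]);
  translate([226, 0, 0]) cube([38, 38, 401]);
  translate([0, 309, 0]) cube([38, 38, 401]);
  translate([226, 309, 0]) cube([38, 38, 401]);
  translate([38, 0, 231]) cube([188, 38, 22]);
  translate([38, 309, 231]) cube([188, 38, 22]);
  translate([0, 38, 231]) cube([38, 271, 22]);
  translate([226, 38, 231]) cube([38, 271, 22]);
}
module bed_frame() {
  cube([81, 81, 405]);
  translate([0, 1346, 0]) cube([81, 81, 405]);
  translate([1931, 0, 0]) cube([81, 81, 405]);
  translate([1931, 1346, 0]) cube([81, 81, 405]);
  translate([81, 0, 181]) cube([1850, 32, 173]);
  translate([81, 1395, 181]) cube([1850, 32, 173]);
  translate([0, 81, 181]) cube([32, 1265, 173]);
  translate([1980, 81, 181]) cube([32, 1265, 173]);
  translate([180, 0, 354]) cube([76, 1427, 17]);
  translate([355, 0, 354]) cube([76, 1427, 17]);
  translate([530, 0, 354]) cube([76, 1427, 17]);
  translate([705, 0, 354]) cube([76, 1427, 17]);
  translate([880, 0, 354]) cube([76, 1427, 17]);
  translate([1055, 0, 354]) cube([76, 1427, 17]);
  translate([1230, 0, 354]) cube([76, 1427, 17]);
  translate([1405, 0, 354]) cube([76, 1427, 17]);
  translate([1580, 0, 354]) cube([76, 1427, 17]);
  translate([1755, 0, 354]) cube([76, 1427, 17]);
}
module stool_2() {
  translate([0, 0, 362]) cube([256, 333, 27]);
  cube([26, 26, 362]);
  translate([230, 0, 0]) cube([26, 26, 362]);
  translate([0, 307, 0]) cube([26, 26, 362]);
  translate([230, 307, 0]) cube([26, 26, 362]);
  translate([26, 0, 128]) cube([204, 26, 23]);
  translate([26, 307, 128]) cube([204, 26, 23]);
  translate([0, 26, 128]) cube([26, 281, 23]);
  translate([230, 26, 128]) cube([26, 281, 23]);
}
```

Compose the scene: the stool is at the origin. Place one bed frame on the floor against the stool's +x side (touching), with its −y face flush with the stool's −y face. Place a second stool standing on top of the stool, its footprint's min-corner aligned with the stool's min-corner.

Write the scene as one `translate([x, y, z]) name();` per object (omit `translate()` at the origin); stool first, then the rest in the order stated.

stool();
translate([264, 0, 0]) bed_frame();
translate([0, 0, 438]) stool_2();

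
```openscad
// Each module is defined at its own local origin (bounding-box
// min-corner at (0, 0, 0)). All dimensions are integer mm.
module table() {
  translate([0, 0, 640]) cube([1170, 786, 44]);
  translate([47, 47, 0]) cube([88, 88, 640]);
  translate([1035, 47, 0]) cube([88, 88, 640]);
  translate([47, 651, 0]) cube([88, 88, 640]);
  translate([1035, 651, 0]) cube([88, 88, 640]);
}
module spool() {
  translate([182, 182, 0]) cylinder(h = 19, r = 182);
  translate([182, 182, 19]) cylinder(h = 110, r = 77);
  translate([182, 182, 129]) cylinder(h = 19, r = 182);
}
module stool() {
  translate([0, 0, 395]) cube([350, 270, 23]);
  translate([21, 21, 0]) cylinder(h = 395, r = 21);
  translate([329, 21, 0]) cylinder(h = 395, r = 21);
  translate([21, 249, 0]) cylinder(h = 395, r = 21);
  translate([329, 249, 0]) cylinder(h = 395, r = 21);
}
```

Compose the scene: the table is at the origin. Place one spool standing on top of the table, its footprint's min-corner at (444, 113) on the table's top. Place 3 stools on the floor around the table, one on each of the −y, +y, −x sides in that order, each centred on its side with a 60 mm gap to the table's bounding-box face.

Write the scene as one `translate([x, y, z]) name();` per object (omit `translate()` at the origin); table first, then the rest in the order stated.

table();
translate([444, 113, 684]) spool();
translate([410, -330, 0]) stool();
translate([410, 846, 0]) stool();
translate([-410, 258, 0]) stool();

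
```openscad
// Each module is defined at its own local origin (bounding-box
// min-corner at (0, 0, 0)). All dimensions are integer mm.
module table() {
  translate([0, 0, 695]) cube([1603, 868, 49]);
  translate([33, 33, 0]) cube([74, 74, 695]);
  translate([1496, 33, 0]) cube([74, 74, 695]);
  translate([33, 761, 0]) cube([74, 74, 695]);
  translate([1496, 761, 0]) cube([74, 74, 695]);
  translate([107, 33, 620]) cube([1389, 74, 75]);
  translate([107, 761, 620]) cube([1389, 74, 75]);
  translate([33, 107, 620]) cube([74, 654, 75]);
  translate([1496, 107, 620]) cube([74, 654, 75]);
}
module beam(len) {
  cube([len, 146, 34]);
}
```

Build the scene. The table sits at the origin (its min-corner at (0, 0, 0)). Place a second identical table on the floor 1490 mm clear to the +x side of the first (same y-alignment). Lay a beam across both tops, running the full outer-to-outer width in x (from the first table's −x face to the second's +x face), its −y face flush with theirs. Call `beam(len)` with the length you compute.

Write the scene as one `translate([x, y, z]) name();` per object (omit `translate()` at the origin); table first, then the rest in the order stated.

table();
translate([3093, 0, 0]) table();
translate([0, 0, 744]) beam(4696);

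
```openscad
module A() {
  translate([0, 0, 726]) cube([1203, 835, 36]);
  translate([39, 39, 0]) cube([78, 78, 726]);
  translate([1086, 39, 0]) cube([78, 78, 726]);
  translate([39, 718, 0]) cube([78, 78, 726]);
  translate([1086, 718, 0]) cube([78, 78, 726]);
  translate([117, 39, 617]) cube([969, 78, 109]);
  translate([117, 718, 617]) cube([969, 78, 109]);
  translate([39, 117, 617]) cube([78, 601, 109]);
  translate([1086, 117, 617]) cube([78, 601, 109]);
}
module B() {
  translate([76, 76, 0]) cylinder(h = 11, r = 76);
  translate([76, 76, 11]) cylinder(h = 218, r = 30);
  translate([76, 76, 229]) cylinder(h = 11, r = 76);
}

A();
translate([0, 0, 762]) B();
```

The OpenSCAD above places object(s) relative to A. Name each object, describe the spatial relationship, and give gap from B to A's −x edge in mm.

A is a table. B is a spool. The spool is on top of the table. The gap from the spool to the table's −x edge is 0 mm.

The spool's min-x is at 0; the table's min-x is 0; gap = 0 mm.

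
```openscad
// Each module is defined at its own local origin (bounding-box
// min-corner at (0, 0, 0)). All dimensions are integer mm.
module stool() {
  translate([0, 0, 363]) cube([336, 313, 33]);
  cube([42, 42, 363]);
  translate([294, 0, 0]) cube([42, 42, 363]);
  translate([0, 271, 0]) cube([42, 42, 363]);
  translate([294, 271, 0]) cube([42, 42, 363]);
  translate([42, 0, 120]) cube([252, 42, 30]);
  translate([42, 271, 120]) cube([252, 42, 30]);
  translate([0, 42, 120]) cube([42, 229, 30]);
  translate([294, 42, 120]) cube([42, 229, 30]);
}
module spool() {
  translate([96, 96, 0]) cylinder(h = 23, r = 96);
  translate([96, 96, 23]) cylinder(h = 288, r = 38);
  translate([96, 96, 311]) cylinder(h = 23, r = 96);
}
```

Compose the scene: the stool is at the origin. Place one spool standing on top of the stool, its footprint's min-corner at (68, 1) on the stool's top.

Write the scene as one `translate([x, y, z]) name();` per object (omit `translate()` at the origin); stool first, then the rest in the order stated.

stool();
translate([68, 1, 396]) spool();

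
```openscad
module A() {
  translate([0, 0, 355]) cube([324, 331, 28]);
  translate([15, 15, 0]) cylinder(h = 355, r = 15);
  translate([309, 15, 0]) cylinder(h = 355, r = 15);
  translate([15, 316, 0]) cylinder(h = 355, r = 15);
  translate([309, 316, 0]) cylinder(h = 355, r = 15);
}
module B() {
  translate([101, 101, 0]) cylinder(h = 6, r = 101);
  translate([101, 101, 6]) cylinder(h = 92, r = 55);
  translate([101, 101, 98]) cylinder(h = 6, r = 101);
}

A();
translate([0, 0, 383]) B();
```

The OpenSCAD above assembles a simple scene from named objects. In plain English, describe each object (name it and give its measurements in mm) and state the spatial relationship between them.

A is a four-legged stool. The seat is a 324×331×28 mm slab whose top surface is at z = 383 mm; four round legs, each 30 mm in diameter, run from the floor (z = 0) to the underside of the seat, each leg's axis is inset half a diameter from the nearest pair of seat edges (so the leg's bounding box is flush with the corner).

B is a spool: two coaxial disc flanges of radius 101 mm and thickness 6 mm, joined by a core cylinder of radius 55 mm and height 92 mm. The lower flange rests on z = 0 and the three cylinders share a vertical axis.

The spool is on top of the stool.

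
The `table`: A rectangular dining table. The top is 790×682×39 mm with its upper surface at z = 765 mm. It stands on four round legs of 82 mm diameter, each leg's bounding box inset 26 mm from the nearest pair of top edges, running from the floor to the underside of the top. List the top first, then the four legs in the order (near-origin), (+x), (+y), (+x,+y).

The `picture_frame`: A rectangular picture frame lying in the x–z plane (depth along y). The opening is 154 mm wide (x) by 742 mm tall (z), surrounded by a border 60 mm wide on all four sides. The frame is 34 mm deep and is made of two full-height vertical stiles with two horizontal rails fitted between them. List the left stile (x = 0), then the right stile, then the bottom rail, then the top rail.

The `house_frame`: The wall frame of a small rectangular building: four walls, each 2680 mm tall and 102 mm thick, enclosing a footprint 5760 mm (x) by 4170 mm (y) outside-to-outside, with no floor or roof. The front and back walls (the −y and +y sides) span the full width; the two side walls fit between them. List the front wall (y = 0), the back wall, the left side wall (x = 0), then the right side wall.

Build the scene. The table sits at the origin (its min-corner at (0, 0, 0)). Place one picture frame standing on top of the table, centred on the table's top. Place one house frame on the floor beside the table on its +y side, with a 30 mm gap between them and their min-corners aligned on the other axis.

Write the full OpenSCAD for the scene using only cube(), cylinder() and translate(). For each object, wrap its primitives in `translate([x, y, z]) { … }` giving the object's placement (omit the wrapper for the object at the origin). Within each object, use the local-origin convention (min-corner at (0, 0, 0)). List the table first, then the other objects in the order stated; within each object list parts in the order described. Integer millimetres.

translate([0, 0, 726]) cube([790, 682, 39]);
translate([67, 67, 0]) cylinder(h = 726, r = 41);
translate([723, 67, 0]) cylinder(h = 726, r = 41);
translate([67, 615, 0]) cylinder(h = 726, r = 41);
translate([723, 615, 0]) cylinder(h = 726, r = 41);
translate([258, 324, 765]) {
  cube([60, 34, 862]);
  translate([214, 0, 0]) cube([60, 34, 862]);
  translate([60, 0, 0]) cube([154, 34, 60]);
  translate([60, 0, 802]) cube([154, 34, 60]);
}
translate([0, 712, 0]) {
  cube([5760, 102, 2680]);
  translate([0, 4068, 0]) cube([5760, 102, 2680]);
  translate([0, 102, 0]) cube([102, 3966, 2680]);
  translate([5658, 102, 0]) cube([102, 3966, 2680]);
}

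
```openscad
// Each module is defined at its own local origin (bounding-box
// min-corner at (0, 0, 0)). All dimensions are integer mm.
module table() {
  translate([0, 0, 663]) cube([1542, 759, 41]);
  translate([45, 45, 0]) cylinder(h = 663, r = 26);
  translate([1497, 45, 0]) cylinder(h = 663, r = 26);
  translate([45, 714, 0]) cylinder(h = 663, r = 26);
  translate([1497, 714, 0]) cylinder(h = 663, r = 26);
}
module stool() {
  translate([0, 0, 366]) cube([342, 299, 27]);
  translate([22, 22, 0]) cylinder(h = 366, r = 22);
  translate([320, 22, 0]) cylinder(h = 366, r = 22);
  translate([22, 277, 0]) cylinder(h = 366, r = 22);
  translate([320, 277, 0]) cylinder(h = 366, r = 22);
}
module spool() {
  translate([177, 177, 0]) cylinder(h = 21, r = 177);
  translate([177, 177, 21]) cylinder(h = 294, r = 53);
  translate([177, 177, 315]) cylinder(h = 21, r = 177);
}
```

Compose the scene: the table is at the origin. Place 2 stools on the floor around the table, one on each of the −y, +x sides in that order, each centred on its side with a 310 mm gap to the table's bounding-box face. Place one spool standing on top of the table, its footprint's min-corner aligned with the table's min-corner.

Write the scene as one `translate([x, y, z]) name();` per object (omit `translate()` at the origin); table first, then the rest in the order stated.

table();
translate([600, -609, 0]) stool();
translate([1852, 230, 0]) stool();
translate([0, 0, 704]) spool();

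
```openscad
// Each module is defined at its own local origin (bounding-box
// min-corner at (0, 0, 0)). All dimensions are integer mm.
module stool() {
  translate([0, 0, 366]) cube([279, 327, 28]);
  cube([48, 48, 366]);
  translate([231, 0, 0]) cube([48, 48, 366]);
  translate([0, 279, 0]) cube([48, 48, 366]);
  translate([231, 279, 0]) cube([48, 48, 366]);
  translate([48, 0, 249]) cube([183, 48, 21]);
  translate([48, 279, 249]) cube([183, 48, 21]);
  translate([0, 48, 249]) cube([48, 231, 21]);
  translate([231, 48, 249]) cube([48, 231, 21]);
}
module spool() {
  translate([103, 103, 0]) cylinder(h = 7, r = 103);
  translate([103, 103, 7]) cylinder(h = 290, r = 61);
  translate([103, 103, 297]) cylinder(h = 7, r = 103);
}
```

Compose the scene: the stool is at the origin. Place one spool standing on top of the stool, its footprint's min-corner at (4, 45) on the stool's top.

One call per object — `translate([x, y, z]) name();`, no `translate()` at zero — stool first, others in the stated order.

stool();
translate([4, 45, 394]) spool();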